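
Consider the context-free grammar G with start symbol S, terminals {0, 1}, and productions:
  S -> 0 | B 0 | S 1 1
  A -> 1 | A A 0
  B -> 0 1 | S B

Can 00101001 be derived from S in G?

no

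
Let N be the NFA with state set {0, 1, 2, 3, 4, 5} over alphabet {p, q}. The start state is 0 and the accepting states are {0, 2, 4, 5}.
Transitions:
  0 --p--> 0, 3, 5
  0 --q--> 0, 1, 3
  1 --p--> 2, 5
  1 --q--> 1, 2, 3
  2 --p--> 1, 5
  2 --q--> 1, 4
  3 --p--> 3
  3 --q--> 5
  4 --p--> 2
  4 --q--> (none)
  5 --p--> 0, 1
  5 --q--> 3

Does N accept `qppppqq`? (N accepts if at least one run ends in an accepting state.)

Start: {0}
read q: {0, 1, 3}
read p: {0, 2, 3, 5}
read p: {0, 1, 3, 5}
read p: {0, 1, 2, 3, 5}
read p: {0, 1, 2, 3, 5}
read q: {0, 1, 2, 3, 4, 5}
read q: {0, 1, 2, 3, 4, 5}
Reachable ∩ accepting = {0, 2, 4, 5} — nonempty.

accepted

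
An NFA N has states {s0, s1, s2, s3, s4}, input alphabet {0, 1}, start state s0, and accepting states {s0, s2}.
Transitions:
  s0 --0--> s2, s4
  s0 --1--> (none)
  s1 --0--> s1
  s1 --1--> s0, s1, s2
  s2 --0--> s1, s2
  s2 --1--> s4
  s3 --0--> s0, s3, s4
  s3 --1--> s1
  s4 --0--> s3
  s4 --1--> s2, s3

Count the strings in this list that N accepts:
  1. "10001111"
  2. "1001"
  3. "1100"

"10001111": rejected
"1001": rejected
"1100": rejected

0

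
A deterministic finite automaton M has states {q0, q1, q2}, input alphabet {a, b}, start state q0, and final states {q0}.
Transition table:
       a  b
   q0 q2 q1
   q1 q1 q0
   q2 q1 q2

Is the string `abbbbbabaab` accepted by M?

accepted

q0 --a--> q2
q2 --b--> q2
q2 --b--> q2
q2 --b--> q2
q2 --b--> q2
q2 --b--> q2
q2 --a--> q1
q1 --b--> q0
q0 --a--> q2
q2 --a--> q1
q1 --b--> q0
End in state q0, which is an accepting state.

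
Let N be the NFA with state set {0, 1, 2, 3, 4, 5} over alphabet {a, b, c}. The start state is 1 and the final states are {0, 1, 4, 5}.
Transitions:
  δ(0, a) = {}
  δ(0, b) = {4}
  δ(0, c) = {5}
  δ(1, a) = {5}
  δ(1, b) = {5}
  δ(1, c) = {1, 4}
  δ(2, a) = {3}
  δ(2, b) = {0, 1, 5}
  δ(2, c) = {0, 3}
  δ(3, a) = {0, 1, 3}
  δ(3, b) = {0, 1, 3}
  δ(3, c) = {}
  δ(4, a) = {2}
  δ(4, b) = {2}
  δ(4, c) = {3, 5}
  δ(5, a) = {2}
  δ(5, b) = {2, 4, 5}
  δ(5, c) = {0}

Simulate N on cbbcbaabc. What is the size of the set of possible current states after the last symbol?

5

Start: {1}
read c: {1, 4}
read b: {2, 5}
read b: {0, 1, 2, 4, 5}
read c: {0, 1, 3, 4, 5}
read b: {0, 1, 2, 3, 4, 5}
read a: {0, 1, 2, 3, 5}
read a: {0, 1, 2, 3, 5}
read b: {0, 1, 2, 3, 4, 5}
read c: {0, 1, 3, 4, 5}
Final reachable set {0, 1, 3, 4, 5} has 5 states.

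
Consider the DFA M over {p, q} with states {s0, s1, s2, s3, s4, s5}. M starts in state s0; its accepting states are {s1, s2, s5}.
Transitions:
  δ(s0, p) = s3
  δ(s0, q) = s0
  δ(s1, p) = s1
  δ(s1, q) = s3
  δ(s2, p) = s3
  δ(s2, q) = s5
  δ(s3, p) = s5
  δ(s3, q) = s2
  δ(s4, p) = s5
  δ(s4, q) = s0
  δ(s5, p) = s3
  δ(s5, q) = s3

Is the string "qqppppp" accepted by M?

rejected

s0 --q--> s0
s0 --q--> s0
s0 --p--> s3
s3 --p--> s5
s5 --p--> s3
s3 --p--> s5
s5 --p--> s3
End in state s3, which is not an accepting state.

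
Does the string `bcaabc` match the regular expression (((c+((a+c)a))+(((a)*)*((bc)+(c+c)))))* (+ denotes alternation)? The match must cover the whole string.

Split into 3 pieces bc · aa · bc; each matches ((c+((a+c)a))+(((a)*)*((bc)+(c+c)))).

yes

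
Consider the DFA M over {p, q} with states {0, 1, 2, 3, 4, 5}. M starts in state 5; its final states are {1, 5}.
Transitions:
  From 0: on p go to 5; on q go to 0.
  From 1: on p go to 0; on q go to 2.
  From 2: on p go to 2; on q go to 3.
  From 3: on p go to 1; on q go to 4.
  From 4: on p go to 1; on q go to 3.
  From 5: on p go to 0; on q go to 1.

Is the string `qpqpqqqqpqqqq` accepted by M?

5 --q--> 1
1 --p--> 0
0 --q--> 0
0 --p--> 5
5 --q--> 1
1 --q--> 2
2 --q--> 3
3 --q--> 4
4 --p--> 1
1 --q--> 2
2 --q--> 3
3 --q--> 4
4 --q--> 3
End in state 3, which is not an accepting state.

rejected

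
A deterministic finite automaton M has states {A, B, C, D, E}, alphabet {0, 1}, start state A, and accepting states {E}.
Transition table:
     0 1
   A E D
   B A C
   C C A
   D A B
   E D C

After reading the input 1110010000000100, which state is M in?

C

A --1--> D
D --1--> B
B --1--> C
C --0--> C
C --0--> C
C --1--> A
A --0--> E
E --0--> D
D --0--> A
A --0--> E
E --0--> D
D --0--> A
A --0--> E
E --1--> C
C --0--> C
C --0--> C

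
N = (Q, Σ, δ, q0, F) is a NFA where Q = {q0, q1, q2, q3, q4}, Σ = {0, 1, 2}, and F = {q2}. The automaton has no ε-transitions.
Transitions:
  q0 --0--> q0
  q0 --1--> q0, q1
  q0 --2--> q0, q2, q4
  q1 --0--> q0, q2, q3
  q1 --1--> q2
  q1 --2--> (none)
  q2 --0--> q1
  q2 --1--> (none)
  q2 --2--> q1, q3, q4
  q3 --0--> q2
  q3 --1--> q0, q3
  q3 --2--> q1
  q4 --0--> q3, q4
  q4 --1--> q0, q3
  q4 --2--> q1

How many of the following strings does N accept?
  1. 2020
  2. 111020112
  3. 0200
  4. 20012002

4

2020: accepted
111020112: accepted
0200: accepted
20012002: accepted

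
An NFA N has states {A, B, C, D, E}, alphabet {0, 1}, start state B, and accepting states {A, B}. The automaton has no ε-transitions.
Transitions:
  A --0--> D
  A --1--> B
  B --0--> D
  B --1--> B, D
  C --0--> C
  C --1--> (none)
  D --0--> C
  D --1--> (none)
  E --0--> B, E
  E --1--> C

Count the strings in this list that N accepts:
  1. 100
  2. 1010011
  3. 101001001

0

100: rejected
1010011: rejected
101001001: rejected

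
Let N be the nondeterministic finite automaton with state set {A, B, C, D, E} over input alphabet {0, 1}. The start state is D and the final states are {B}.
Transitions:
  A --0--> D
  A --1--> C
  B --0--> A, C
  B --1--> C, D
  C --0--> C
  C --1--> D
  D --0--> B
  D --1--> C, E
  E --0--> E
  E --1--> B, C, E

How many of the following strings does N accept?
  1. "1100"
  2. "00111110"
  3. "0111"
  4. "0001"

"1100": rejected
"00111110": accepted
"0111": accepted
"0001": rejected

2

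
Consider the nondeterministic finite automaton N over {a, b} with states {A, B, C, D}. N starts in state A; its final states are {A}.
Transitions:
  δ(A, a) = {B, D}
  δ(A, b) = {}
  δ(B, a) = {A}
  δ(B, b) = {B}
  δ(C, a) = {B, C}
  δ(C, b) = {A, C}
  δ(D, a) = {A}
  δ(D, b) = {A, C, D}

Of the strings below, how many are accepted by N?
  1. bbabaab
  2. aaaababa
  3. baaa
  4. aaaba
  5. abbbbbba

bbabaab: rejected
aaaababa: rejected
baaa: rejected
aaaba: accepted
abbbbbba: accepted

2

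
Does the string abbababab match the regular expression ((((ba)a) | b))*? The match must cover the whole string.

no

abbababab cannot be split into zero or more pieces each matching (((ba)a)|b).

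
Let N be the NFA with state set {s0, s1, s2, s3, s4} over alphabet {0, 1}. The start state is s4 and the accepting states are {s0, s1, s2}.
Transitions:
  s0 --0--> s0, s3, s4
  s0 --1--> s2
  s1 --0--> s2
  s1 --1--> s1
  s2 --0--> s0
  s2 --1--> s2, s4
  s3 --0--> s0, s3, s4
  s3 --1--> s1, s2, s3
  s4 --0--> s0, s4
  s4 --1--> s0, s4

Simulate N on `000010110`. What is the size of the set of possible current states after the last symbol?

Start: {s4}
read 0: {s0, s4}
read 0: {s0, s3, s4}
read 0: {s0, s3, s4}
read 0: {s0, s3, s4}
read 1: {s0, s1, s2, s3, s4}
read 0: {s0, s2, s3, s4}
read 1: {s0, s1, s2, s3, s4}
read 1: {s0, s1, s2, s3, s4}
read 0: {s0, s2, s3, s4}
Final reachable set {s0, s2, s3, s4} has 4 states.

4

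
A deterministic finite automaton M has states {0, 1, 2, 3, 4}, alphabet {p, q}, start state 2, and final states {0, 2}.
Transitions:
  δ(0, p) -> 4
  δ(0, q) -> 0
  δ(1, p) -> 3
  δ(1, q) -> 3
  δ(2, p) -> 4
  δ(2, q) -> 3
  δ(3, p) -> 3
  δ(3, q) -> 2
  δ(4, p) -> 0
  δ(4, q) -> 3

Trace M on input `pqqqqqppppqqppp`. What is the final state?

2 --p--> 4
4 --q--> 3
3 --q--> 2
2 --q--> 3
3 --q--> 2
2 --q--> 3
3 --p--> 3
3 --p--> 3
3 --p--> 3
3 --p--> 3
3 --q--> 2
2 --q--> 3
3 --p--> 3
3 --p--> 3
3 --p--> 3

3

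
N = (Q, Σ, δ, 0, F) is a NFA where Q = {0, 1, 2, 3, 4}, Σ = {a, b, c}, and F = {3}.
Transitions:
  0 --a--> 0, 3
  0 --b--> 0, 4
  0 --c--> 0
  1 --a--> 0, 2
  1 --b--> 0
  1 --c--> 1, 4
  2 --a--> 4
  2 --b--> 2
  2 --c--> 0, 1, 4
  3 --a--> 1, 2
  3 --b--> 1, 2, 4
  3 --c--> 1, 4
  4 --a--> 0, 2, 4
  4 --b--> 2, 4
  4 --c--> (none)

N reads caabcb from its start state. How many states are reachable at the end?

3

Start: {0}
read c: {0}
read a: {0, 3}
read a: {0, 1, 2, 3}
read b: {0, 1, 2, 4}
read c: {0, 1, 4}
read b: {0, 2, 4}
Final reachable set {0, 2, 4} has 3 states.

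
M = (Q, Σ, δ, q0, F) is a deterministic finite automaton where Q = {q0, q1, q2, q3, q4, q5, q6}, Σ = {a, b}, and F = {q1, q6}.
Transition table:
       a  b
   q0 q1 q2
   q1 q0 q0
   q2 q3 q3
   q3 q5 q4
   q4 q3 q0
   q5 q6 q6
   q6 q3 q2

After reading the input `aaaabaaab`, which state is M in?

q0 --a--> q1
q1 --a--> q0
q0 --a--> q1
q1 --a--> q0
q0 --b--> q2
q2 --a--> q3
q3 --a--> q5
q5 --a--> q6
q6 --b--> q2

q2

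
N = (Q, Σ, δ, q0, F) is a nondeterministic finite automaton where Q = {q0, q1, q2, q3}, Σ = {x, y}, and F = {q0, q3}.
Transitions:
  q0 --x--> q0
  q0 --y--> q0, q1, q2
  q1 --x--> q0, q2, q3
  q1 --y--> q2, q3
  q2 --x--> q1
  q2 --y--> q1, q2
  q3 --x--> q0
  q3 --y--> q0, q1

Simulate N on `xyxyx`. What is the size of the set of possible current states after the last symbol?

Start: {q0}
read x: {q0}
read y: {q0, q1, q2}
read x: {q0, q1, q2, q3}
read y: {q0, q1, q2, q3}
read x: {q0, q1, q2, q3}
Final reachable set {q0, q1, q2, q3} has 4 states.

4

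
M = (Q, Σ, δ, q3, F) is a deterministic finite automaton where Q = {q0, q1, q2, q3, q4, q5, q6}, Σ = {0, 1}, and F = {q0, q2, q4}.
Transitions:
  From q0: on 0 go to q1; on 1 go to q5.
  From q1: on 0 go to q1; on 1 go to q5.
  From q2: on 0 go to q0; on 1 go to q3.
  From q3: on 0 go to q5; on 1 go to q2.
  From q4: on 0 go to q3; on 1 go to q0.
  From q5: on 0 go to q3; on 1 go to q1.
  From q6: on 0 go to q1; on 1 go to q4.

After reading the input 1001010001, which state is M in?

q5

q3 --1--> q2
q2 --0--> q0
q0 --0--> q1
q1 --1--> q5
q5 --0--> q3
q3 --1--> q2
q2 --0--> q0
q0 --0--> q1
q1 --0--> q1
q1 --1--> q5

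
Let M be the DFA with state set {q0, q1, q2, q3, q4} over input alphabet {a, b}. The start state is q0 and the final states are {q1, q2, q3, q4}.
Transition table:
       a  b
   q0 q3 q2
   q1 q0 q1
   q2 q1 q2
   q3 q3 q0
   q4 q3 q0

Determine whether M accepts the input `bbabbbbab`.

q0 --b--> q2
q2 --b--> q2
q2 --a--> q1
q1 --b--> q1
q1 --b--> q1
q1 --b--> q1
q1 --b--> q1
q1 --a--> q0
q0 --b--> q2
End in state q2, which is an accepting state.

accepted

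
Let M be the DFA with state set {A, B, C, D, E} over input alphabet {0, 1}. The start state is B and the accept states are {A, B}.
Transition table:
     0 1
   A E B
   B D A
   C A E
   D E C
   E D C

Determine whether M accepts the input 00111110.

B --0--> D
D --0--> E
E --1--> C
C --1--> E
E --1--> C
C --1--> E
E --1--> C
C --0--> A
End in state A, which is an accepting state.

accepted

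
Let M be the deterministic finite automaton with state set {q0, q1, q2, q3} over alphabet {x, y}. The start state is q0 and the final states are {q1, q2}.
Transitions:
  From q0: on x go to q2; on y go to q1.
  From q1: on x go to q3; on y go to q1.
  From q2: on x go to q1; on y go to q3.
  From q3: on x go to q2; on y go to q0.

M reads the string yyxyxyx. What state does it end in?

q2

q0 --y--> q1
q1 --y--> q1
q1 --x--> q3
q3 --y--> q0
q0 --x--> q2
q2 --y--> q3
q3 --x--> q2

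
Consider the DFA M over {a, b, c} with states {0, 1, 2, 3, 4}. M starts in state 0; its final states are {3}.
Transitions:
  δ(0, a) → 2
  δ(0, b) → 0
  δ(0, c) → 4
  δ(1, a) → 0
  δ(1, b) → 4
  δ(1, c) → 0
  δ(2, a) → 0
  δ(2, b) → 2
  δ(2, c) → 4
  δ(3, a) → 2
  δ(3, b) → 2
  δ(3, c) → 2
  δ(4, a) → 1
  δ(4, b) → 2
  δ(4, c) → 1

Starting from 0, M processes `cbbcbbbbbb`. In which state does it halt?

2

0 --c--> 4
4 --b--> 2
2 --b--> 2
2 --c--> 4
4 --b--> 2
2 --b--> 2
2 --b--> 2
2 --b--> 2
2 --b--> 2
2 --b--> 2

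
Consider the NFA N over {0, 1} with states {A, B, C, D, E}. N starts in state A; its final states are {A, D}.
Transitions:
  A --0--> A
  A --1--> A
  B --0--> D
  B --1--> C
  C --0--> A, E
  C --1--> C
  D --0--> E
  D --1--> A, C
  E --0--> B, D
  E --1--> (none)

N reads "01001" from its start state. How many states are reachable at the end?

Start: {A}
read 0: {A}
read 1: {A}
read 0: {A}
read 0: {A}
read 1: {A}
Final reachable set {A} has 1 state.

1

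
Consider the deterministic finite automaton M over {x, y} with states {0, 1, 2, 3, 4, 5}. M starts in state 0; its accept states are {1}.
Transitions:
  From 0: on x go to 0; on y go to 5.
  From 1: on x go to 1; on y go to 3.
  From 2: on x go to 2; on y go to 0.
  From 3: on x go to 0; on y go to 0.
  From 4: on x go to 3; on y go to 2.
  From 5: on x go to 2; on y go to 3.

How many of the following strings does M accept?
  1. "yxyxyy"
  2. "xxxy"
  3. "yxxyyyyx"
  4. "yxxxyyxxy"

"yxyxyy": rejected
"xxxy": rejected
"yxxyyyyx": rejected
"yxxxyyxxy": rejected

0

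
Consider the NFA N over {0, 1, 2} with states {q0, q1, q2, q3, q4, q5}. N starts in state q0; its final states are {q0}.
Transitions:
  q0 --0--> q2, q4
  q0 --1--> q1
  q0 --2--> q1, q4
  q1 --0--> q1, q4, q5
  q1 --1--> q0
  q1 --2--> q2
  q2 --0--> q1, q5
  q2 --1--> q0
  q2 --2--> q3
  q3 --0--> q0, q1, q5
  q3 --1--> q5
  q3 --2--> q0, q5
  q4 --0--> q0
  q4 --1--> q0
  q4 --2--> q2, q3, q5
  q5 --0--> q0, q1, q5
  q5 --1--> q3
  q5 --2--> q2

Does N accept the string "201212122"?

Start: {q0}
read 2: {q1, q4}
read 0: {q0, q1, q4, q5}
read 1: {q0, q1, q3}
read 2: {q0, q1, q2, q4, q5}
read 1: {q0, q1, q3}
read 2: {q0, q1, q2, q4, q5}
read 1: {q0, q1, q3}
read 2: {q0, q1, q2, q4, q5}
read 2: {q1, q2, q3, q4, q5}
Reachable ∩ accepting = {} — empty.

rejected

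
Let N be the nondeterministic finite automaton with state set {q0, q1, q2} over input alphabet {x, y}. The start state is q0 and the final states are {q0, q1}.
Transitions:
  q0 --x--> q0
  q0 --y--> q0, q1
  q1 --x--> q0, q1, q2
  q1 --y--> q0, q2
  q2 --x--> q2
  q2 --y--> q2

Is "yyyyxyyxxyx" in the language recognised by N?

Start: {q0}
read y: {q0, q1}
read y: {q0, q1, q2}
read y: {q0, q1, q2}
read y: {q0, q1, q2}
read x: {q0, q1, q2}
read y: {q0, q1, q2}
read y: {q0, q1, q2}
read x: {q0, q1, q2}
read x: {q0, q1, q2}
read y: {q0, q1, q2}
read x: {q0, q1, q2}
Reachable ∩ accepting = {q0, q1} — nonempty.

accepted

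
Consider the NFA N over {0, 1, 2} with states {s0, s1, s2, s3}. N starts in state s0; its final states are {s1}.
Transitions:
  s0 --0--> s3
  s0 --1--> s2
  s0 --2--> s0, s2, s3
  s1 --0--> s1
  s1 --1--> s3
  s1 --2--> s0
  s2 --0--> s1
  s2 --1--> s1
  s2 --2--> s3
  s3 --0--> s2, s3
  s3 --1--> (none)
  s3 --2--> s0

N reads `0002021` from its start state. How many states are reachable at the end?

1

Start: {s0}
read 0: {s3}
read 0: {s2, s3}
read 0: {s1, s2, s3}
read 2: {s0, s3}
read 0: {s2, s3}
read 2: {s0, s3}
read 1: {s2}
Final reachable set {s2} has 1 state.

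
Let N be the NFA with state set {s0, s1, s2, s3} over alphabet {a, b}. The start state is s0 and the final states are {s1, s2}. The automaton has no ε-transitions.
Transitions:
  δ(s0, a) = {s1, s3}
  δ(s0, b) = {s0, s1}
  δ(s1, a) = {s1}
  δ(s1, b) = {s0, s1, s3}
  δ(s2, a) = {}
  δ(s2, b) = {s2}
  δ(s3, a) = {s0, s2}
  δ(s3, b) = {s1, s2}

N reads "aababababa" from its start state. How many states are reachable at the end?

4

Start: {s0}
read a: {s1, s3}
read a: {s0, s1, s2}
read b: {s0, s1, s2, s3}
read a: {s0, s1, s2, s3}
read b: {s0, s1, s2, s3}
read a: {s0, s1, s2, s3}
read b: {s0, s1, s2, s3}
read a: {s0, s1, s2, s3}
read b: {s0, s1, s2, s3}
read a: {s0, s1, s2, s3}
Final reachable set {s0, s1, s2, s3} has 4 states.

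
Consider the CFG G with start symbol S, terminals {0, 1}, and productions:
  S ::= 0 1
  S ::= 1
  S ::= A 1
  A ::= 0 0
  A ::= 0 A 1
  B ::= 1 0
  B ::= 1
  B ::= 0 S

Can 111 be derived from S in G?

no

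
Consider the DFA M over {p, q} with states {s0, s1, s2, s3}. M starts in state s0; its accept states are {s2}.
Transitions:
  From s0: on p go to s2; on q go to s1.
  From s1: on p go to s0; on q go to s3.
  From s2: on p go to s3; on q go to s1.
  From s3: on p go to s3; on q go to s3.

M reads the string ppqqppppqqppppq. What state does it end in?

s0 --p--> s2
s2 --p--> s3
s3 --q--> s3
s3 --q--> s3
s3 --p--> s3
s3 --p--> s3
s3 --p--> s3
s3 --p--> s3
s3 --q--> s3
s3 --q--> s3
s3 --p--> s3
s3 --p--> s3
s3 --p--> s3
s3 --p--> s3
s3 --q--> s3

s3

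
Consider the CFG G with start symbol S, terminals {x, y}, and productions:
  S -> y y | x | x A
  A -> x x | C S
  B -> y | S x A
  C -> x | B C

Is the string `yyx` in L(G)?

no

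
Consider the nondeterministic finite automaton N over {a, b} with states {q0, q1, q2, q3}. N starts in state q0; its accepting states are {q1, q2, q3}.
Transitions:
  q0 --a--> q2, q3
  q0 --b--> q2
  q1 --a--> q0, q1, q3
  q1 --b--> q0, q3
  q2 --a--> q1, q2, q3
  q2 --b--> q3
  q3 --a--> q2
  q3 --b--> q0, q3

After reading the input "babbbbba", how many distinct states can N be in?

3

Start: {q0}
read b: {q2}
read a: {q1, q2, q3}
read b: {q0, q3}
read b: {q0, q2, q3}
read b: {q0, q2, q3}
read b: {q0, q2, q3}
read b: {q0, q2, q3}
read a: {q1, q2, q3}
Final reachable set {q1, q2, q3} has 3 states.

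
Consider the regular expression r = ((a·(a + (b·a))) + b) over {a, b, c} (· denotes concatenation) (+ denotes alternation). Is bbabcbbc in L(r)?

Neither (a·(a+(b·a))) nor b matches bbabcbbc.

no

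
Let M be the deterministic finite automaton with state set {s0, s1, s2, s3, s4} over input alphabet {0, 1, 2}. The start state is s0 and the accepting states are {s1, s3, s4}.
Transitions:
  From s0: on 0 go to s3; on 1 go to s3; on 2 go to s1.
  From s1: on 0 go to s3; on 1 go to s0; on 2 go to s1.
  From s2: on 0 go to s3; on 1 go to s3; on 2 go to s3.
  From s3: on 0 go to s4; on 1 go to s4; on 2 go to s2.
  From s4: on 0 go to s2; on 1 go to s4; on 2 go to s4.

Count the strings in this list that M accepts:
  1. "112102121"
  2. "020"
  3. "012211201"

3

"112102121": accepted
"020": accepted
"012211201": accepted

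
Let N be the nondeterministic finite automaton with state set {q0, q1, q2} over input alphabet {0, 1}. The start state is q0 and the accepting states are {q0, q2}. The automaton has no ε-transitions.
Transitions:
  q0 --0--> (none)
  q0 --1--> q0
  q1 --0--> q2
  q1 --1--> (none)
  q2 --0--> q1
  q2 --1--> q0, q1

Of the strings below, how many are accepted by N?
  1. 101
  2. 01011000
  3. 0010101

0

101: rejected
01011000: rejected
0010101: rejected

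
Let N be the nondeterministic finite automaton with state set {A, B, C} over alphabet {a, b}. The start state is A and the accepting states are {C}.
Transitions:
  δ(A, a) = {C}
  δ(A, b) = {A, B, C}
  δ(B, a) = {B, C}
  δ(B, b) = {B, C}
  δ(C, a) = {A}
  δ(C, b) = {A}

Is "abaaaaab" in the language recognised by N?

rejected

Start: {A}
read a: {C}
read b: {A}
read a: {C}
read a: {A}
read a: {C}
read a: {A}
read a: {C}
read b: {A}
Reachable ∩ accepting = {} — empty.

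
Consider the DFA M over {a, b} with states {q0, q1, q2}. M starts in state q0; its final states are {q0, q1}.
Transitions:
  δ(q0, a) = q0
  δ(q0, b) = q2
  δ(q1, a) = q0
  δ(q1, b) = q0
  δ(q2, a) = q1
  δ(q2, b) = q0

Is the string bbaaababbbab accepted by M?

q0 --b--> q2
q2 --b--> q0
q0 --a--> q0
q0 --a--> q0
q0 --a--> q0
q0 --b--> q2
q2 --a--> q1
q1 --b--> q0
q0 --b--> q2
q2 --b--> q0
q0 --a--> q0
q0 --b--> q2
End in state q2, which is not an accepting state.

rejected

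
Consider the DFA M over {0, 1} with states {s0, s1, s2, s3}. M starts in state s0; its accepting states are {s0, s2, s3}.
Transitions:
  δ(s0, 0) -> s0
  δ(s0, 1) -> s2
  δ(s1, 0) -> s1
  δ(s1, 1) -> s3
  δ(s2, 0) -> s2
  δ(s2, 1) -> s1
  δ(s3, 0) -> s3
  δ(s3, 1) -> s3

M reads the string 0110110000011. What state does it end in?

s0 --0--> s0
s0 --1--> s2
s2 --1--> s1
s1 --0--> s1
s1 --1--> s3
s3 --1--> s3
s3 --0--> s3
s3 --0--> s3
s3 --0--> s3
s3 --0--> s3
s3 --0--> s3
s3 --1--> s3
s3 --1--> s3

s3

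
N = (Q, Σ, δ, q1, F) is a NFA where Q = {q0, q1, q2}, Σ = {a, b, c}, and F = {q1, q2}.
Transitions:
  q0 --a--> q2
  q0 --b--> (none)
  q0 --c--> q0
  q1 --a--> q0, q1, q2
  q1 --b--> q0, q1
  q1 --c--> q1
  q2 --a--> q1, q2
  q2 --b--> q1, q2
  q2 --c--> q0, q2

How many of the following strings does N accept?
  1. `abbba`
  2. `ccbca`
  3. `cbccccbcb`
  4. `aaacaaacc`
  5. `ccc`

`abbba`: accepted
`ccbca`: accepted
`cbccccbcb`: accepted
`aaacaaacc`: accepted
`ccc`: accepted

5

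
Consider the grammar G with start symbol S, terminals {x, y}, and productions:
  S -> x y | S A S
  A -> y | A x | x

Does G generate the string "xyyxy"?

yes

S ⇒ SAS ⇒ xyAS ⇒ xyyS ⇒ xyyxy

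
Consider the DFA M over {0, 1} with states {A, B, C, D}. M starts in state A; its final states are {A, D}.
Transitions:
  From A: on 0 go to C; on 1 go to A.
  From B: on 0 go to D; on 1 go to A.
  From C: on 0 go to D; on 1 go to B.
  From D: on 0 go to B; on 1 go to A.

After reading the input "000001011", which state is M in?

A --0--> C
C --0--> D
D --0--> B
B --0--> D
D --0--> B
B --1--> A
A --0--> C
C --1--> B
B --1--> A

A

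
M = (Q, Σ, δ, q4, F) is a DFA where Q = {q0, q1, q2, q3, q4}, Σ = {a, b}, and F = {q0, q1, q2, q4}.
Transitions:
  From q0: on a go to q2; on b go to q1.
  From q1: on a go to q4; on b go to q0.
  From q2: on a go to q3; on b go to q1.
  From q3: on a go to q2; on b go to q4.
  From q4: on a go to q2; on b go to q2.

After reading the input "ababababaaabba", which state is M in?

q4 --a--> q2
q2 --b--> q1
q1 --a--> q4
q4 --b--> q2
q2 --a--> q3
q3 --b--> q4
q4 --a--> q2
q2 --b--> q1
q1 --a--> q4
q4 --a--> q2
q2 --a--> q3
q3 --b--> q4
q4 --b--> q2
q2 --a--> q3

q3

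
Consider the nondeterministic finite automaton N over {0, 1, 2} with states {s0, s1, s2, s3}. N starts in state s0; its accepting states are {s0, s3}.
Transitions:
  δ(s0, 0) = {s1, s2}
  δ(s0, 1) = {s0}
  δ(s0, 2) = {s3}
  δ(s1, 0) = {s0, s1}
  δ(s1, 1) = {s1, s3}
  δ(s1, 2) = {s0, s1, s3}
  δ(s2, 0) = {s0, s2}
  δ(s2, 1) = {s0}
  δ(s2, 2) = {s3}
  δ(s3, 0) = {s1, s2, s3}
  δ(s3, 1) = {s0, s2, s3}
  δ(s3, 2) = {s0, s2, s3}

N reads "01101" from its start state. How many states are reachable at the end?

Start: {s0}
read 0: {s1, s2}
read 1: {s0, s1, s3}
read 1: {s0, s1, s2, s3}
read 0: {s0, s1, s2, s3}
read 1: {s0, s1, s2, s3}
Final reachable set {s0, s1, s2, s3} has 4 states.

4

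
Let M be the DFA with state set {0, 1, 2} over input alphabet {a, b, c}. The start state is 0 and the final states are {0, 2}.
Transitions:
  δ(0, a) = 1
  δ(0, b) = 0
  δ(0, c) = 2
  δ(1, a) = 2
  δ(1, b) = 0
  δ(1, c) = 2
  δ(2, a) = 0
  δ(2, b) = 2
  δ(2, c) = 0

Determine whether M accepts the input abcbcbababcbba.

0 --a--> 1
1 --b--> 0
0 --c--> 2
2 --b--> 2
2 --c--> 0
0 --b--> 0
0 --a--> 1
1 --b--> 0
0 --a--> 1
1 --b--> 0
0 --c--> 2
2 --b--> 2
2 --b--> 2
2 --a--> 0
End in state 0, which is an accepting state.

accepted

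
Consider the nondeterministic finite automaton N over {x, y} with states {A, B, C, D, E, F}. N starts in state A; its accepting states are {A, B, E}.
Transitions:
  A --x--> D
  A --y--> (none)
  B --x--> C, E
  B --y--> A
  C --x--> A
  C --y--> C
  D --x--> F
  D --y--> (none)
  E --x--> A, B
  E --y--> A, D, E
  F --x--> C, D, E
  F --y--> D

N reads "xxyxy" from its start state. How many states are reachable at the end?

Start: {A}
read x: {D}
read x: {F}
read y: {D}
read x: {F}
read y: {D}
Final reachable set {D} has 1 state.

1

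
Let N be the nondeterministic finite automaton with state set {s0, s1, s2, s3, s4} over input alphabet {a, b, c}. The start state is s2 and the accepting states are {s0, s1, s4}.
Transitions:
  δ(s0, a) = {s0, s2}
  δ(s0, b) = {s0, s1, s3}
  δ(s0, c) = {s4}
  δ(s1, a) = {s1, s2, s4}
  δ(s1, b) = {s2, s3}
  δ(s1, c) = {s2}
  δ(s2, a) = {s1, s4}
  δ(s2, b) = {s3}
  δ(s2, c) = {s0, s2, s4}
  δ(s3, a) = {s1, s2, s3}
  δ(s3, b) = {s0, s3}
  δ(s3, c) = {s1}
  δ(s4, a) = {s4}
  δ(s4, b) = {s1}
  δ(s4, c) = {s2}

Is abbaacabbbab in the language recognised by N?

accepted

Start: {s2}
read a: {s1, s4}
read b: {s1, s2, s3}
read b: {s0, s2, s3}
read a: {s0, s1, s2, s3, s4}
read a: {s0, s1, s2, s3, s4}
read c: {s0, s1, s2, s4}
read a: {s0, s1, s2, s4}
read b: {s0, s1, s2, s3}
read b: {s0, s1, s2, s3}
read b: {s0, s1, s2, s3}
read a: {s0, s1, s2, s3, s4}
read b: {s0, s1, s2, s3}
Reachable ∩ accepting = {s0, s1} — nonempty.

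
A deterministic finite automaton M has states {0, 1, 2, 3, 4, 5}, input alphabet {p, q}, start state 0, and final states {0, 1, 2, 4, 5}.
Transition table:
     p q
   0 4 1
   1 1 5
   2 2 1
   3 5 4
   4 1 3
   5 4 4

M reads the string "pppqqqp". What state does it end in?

5

0 --p--> 4
4 --p--> 1
1 --p--> 1
1 --q--> 5
5 --q--> 4
4 --q--> 3
3 --p--> 5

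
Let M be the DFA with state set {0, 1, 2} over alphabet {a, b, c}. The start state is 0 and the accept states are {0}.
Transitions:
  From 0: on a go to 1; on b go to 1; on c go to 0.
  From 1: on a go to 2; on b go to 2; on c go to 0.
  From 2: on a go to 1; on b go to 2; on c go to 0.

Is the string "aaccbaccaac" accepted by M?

accepted

0 --a--> 1
1 --a--> 2
2 --c--> 0
0 --c--> 0
0 --b--> 1
1 --a--> 2
2 --c--> 0
0 --c--> 0
0 --a--> 1
1 --a--> 2
2 --c--> 0
End in state 0, which is an accepting state.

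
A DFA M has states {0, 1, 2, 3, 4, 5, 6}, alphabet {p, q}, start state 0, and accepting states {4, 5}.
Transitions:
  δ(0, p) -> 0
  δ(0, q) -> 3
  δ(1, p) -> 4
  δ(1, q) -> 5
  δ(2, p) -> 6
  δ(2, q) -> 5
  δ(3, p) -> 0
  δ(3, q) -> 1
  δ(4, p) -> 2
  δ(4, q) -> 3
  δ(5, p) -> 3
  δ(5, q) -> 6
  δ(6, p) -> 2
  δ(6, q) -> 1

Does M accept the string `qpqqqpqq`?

accepted

0 --q--> 3
3 --p--> 0
0 --q--> 3
3 --q--> 1
1 --q--> 5
5 --p--> 3
3 --q--> 1
1 --q--> 5
End in state 5, which is an accepting state.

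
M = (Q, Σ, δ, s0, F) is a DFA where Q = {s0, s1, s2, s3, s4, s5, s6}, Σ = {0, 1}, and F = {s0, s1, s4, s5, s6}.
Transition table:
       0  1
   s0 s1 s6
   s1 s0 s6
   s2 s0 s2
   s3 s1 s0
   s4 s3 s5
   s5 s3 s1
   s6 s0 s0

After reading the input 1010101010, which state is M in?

s0

s0 --1--> s6
s6 --0--> s0
s0 --1--> s6
s6 --0--> s0
s0 --1--> s6
s6 --0--> s0
s0 --1--> s6
s6 --0--> s0
s0 --1--> s6
s6 --0--> s0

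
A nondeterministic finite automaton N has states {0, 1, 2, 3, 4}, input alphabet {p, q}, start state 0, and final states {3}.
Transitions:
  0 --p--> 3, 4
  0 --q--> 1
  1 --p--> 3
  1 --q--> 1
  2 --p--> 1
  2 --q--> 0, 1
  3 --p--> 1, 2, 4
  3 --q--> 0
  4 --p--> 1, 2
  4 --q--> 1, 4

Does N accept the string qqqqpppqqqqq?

rejected

Start: {0}
read q: {1}
read q: {1}
read q: {1}
read q: {1}
read p: {3}
read p: {1, 2, 4}
read p: {1, 2, 3}
read q: {0, 1}
read q: {1}
read q: {1}
read q: {1}
read q: {1}
Reachable ∩ accepting = {} — empty.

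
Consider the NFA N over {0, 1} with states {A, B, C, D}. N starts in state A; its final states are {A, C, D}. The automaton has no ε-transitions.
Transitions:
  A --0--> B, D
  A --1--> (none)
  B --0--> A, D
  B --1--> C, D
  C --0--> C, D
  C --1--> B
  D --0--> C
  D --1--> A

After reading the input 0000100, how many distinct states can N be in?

4

Start: {A}
read 0: {B, D}
read 0: {A, C, D}
read 0: {B, C, D}
read 0: {A, C, D}
read 1: {A, B}
read 0: {A, B, D}
read 0: {A, B, C, D}
Final reachable set {A, B, C, D} has 4 states.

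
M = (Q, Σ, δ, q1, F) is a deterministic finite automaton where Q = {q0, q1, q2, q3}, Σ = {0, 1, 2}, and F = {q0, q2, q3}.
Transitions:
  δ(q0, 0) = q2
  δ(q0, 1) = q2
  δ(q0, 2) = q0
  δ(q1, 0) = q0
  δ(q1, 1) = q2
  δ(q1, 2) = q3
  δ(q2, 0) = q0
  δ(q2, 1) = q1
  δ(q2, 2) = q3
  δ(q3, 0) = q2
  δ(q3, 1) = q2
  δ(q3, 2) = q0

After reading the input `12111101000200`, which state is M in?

q1 --1--> q2
q2 --2--> q3
q3 --1--> q2
q2 --1--> q1
q1 --1--> q2
q2 --1--> q1
q1 --0--> q0
q0 --1--> q2
q2 --0--> q0
q0 --0--> q2
q2 --0--> q0
q0 --2--> q0
q0 --0--> q2
q2 --0--> q0

q0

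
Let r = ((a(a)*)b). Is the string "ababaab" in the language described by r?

no

No split of ababaab into u·v has (a(a)*) matching u and b matching v.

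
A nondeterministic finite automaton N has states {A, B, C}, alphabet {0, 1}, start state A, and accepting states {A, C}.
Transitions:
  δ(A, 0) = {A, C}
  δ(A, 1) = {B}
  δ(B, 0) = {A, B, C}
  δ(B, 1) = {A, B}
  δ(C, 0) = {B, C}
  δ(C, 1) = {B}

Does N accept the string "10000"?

Start: {A}
read 1: {B}
read 0: {A, B, C}
read 0: {A, B, C}
read 0: {A, B, C}
read 0: {A, B, C}
Reachable ∩ accepting = {A, C} — nonempty.

accepted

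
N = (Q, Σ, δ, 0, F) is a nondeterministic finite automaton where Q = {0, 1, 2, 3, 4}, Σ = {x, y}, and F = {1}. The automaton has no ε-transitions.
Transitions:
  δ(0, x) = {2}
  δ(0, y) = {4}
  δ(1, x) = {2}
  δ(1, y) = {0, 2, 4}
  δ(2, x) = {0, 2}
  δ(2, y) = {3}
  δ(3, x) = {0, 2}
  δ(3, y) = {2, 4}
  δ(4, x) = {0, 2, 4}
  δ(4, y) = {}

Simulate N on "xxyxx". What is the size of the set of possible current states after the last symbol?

3

Start: {0}
read x: {2}
read x: {0, 2}
read y: {3, 4}
read x: {0, 2, 4}
read x: {0, 2, 4}
Final reachable set {0, 2, 4} has 3 states.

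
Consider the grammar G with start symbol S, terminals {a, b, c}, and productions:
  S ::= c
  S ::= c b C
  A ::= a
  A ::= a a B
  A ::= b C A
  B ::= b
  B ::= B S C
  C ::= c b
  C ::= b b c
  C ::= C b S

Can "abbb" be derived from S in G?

no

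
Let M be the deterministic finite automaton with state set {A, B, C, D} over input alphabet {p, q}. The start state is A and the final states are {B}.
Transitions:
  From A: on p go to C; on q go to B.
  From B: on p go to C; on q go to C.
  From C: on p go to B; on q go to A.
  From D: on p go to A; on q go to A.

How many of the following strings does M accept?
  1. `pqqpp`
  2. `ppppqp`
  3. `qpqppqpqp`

`pqqpp`: accepted
`ppppqp`: accepted
`qpqppqpqp`: accepted

3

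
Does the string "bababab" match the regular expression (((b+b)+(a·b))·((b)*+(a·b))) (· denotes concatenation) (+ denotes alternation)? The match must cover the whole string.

no

No split of bababab into u·v has ((b+b)+(a·b)) matching u and ((b)*+(a·b)) matching v.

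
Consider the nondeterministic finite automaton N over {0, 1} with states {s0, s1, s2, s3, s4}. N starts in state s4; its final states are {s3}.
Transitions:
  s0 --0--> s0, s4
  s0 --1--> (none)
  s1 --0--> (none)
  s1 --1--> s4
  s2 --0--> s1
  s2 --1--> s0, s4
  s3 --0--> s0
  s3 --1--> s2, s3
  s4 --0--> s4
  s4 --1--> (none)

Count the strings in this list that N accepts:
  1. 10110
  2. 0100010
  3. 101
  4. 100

0

10110: rejected
0100010: rejected
101: rejected
100: rejected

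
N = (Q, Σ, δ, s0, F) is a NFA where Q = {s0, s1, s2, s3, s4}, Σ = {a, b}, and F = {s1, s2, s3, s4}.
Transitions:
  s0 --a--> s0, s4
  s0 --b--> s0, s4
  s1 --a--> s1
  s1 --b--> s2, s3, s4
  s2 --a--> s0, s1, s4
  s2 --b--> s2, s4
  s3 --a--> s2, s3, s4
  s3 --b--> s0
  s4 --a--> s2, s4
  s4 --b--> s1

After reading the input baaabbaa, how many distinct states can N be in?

Start: {s0}
read b: {s0, s4}
read a: {s0, s2, s4}
read a: {s0, s1, s2, s4}
read a: {s0, s1, s2, s4}
read b: {s0, s1, s2, s3, s4}
read b: {s0, s1, s2, s3, s4}
read a: {s0, s1, s2, s3, s4}
read a: {s0, s1, s2, s3, s4}
Final reachable set {s0, s1, s2, s3, s4} has 5 states.

5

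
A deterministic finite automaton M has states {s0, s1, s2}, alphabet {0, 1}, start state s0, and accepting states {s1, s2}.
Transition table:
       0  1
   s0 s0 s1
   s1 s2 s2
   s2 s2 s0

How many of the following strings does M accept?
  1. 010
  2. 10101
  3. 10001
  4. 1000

010: accepted
10101: accepted
10001: rejected
1000: accepted

3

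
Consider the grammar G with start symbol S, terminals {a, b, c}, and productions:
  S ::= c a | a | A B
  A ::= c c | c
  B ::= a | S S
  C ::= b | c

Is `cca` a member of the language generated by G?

yes

S ⇒ AB ⇒ ccB ⇒ cca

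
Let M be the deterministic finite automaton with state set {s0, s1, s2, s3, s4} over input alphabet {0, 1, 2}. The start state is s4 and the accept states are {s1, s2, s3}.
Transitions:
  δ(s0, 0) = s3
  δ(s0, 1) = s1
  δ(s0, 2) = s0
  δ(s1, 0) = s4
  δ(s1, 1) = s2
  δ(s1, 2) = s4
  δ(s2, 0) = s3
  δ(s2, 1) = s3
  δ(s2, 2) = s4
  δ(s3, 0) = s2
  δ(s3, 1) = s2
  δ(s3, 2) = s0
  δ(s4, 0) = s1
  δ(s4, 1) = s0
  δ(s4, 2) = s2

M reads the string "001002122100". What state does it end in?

s4 --0--> s1
s1 --0--> s4
s4 --1--> s0
s0 --0--> s3
s3 --0--> s2
s2 --2--> s4
s4 --1--> s0
s0 --2--> s0
s0 --2--> s0
s0 --1--> s1
s1 --0--> s4
s4 --0--> s1

s1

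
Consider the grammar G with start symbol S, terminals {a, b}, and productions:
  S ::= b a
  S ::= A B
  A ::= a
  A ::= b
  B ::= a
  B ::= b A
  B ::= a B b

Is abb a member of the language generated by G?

yes

S ⇒ AB ⇒ aB ⇒ abA ⇒ abb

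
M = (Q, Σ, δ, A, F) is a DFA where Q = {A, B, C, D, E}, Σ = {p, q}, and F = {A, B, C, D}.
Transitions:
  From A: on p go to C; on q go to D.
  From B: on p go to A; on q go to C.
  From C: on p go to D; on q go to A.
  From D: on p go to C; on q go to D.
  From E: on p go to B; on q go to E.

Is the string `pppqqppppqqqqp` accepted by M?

accepted

A --p--> C
C --p--> D
D --p--> C
C --q--> A
A --q--> D
D --p--> C
C --p--> D
D --p--> C
C --p--> D
D --q--> D
D --q--> D
D --q--> D
D --q--> D
D --p--> C
End in state C, which is an accepting state.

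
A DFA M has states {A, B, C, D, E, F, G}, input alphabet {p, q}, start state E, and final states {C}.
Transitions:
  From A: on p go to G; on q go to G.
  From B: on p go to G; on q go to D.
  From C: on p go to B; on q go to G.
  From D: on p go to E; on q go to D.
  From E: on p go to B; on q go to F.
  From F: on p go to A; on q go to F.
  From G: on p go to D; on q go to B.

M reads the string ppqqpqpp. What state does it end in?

E --p--> B
B --p--> G
G --q--> B
B --q--> D
D --p--> E
E --q--> F
F --p--> A
A --p--> G

G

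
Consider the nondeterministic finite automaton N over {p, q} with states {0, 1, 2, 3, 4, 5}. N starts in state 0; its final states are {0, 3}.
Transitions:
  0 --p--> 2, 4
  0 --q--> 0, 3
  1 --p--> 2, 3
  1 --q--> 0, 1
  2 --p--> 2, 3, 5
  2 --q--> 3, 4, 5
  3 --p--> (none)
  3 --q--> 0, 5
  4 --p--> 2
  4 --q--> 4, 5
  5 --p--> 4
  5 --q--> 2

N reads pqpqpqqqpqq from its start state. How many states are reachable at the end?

Start: {0}
read p: {2, 4}
read q: {3, 4, 5}
read p: {2, 4}
read q: {3, 4, 5}
read p: {2, 4}
read q: {3, 4, 5}
read q: {0, 2, 4, 5}
read q: {0, 2, 3, 4, 5}
read p: {2, 3, 4, 5}
read q: {0, 2, 3, 4, 5}
read q: {0, 2, 3, 4, 5}
Final reachable set {0, 2, 3, 4, 5} has 5 states.

5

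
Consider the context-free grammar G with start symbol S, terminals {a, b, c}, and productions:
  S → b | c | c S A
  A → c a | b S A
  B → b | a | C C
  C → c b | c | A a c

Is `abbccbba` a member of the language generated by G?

no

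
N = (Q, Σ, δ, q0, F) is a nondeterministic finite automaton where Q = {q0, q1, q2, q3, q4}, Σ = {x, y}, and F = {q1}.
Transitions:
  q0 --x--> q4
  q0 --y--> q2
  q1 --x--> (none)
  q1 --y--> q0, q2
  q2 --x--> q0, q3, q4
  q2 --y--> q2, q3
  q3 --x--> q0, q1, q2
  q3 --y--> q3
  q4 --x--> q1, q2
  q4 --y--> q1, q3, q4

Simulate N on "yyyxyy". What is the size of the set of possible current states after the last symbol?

Start: {q0}
read y: {q2}
read y: {q2, q3}
read y: {q2, q3}
read x: {q0, q1, q2, q3, q4}
read y: {q0, q1, q2, q3, q4}
read y: {q0, q1, q2, q3, q4}
Final reachable set {q0, q1, q2, q3, q4} has 5 states.

5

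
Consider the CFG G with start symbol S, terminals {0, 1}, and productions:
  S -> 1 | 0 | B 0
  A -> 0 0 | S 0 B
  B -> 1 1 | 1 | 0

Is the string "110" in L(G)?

S ⇒ B0 ⇒ 110

yes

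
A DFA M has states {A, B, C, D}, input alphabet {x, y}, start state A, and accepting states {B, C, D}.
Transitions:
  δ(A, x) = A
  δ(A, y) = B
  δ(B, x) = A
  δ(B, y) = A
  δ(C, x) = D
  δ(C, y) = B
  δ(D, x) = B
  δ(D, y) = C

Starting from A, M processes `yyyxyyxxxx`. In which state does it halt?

A --y--> B
B --y--> A
A --y--> B
B --x--> A
A --y--> B
B --y--> A
A --x--> A
A --x--> A
A --x--> A
A --x--> A

A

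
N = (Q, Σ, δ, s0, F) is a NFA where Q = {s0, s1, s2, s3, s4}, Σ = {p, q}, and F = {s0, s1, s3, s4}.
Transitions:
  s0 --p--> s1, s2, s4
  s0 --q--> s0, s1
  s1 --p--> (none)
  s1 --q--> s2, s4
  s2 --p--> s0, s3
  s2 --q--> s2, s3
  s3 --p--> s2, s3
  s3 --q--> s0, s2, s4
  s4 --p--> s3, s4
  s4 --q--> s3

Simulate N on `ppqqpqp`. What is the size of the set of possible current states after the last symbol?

Start: {s0}
read p: {s1, s2, s4}
read p: {s0, s3, s4}
read q: {s0, s1, s2, s3, s4}
read q: {s0, s1, s2, s3, s4}
read p: {s0, s1, s2, s3, s4}
read q: {s0, s1, s2, s3, s4}
read p: {s0, s1, s2, s3, s4}
Final reachable set {s0, s1, s2, s3, s4} has 5 states.

5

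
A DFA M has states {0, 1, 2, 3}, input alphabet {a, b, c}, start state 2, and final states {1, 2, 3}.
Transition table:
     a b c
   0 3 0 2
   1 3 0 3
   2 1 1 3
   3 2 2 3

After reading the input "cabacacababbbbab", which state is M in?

2 --c--> 3
3 --a--> 2
2 --b--> 1
1 --a--> 3
3 --c--> 3
3 --a--> 2
2 --c--> 3
3 --a--> 2
2 --b--> 1
1 --a--> 3
3 --b--> 2
2 --b--> 1
1 --b--> 0
0 --b--> 0
0 --a--> 3
3 --b--> 2

2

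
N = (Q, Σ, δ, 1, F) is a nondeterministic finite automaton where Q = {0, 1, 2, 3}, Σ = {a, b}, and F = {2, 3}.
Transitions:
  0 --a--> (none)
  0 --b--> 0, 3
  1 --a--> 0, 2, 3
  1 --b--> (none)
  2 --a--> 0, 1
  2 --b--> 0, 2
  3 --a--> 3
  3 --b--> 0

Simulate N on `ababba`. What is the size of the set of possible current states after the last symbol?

1

Start: {1}
read a: {0, 2, 3}
read b: {0, 2, 3}
read a: {0, 1, 3}
read b: {0, 3}
read b: {0, 3}
read a: {3}
Final reachable set {3} has 1 state.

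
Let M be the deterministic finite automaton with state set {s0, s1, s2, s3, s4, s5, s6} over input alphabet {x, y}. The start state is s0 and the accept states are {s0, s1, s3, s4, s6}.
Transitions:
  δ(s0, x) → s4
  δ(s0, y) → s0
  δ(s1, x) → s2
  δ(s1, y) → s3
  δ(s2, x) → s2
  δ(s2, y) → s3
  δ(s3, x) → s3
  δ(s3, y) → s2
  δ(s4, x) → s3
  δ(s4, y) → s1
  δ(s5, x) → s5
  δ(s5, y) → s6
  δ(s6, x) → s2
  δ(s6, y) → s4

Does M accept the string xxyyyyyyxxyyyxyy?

rejected

s0 --x--> s4
s4 --x--> s3
s3 --y--> s2
s2 --y--> s3
s3 --y--> s2
s2 --y--> s3
s3 --y--> s2
s2 --y--> s3
s3 --x--> s3
s3 --x--> s3
s3 --y--> s2
s2 --y--> s3
s3 --y--> s2
s2 --x--> s2
s2 --y--> s3
s3 --y--> s2
End in state s2, which is not an accepting state.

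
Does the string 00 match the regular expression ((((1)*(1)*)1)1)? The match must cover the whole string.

no

No split of 00 into u·v has (((1)*(1)*)1) matching u and 1 matching v.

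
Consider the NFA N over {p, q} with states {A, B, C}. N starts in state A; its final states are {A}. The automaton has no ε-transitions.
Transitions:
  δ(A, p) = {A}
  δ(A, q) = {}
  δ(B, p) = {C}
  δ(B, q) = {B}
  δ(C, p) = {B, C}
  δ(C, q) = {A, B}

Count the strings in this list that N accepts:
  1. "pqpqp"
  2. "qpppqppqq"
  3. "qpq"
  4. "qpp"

"pqpqp": rejected
"qpppqppqq": rejected
"qpq": rejected
"qpp": rejected

0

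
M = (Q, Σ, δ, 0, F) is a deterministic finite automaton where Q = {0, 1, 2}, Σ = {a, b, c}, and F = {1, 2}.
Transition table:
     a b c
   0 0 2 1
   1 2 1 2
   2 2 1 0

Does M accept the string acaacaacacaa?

rejected

0 --a--> 0
0 --c--> 1
1 --a--> 2
2 --a--> 2
2 --c--> 0
0 --a--> 0
0 --a--> 0
0 --c--> 1
1 --a--> 2
2 --c--> 0
0 --a--> 0
0 --a--> 0
End in state 0, which is not an accepting state.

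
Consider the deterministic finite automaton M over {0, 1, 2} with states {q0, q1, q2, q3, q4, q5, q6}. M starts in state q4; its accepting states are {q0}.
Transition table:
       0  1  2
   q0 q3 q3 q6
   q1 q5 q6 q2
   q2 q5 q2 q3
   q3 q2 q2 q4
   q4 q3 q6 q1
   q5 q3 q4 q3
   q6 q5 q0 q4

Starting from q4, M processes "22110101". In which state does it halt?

q2

q4 --2--> q1
q1 --2--> q2
q2 --1--> q2
q2 --1--> q2
q2 --0--> q5
q5 --1--> q4
q4 --0--> q3
q3 --1--> q2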